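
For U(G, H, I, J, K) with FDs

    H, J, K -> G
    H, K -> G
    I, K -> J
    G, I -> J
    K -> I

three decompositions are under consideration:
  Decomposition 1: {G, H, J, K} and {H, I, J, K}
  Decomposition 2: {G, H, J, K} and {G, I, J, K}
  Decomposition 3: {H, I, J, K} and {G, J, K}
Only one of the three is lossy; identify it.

Decomposition 1: common = {H, J, K}, closure = {G, H, I, J, K} → lossless.
Decomposition 2: common = {G, J, K}, closure = {G, I, J, K} → lossless.
Decomposition 3: common = {J, K}, closure = {I, J, K} → lossy.

Decomposition 3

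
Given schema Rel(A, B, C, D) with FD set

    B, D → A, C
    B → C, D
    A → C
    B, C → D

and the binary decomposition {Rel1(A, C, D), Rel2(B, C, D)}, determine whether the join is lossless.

Common attributes: Rel1 ∩ Rel2 = {C, D}.
No dependency enlarges {C, D}, so (C, D)⁺ = {C, D}.
The closure contains neither all of Rel1 = {A, C, D} nor all of Rel2 = {B, C, D}, so the common attributes are not a superkey of either fragment. The join is lossy.

No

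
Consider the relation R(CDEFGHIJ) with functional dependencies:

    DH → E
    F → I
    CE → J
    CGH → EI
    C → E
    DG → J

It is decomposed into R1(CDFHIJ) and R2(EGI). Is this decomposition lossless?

No

Common attributes: R1 ∩ R2 = {I}.
No dependency enlarges {I}, so (I)⁺ = {I}.
The closure contains neither all of R1 = {CDFHIJ} nor all of R2 = {EGI}, so the common attributes are not a superkey of either fragment. The join is lossy.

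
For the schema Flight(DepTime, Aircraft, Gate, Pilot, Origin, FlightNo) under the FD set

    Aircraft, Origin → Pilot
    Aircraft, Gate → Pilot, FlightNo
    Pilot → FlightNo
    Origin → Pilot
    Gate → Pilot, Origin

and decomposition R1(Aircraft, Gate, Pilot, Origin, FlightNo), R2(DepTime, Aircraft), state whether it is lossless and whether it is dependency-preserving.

Lossless test: (Aircraft)⁺ = {Aircraft}, which is a superkey of neither fragment — lossy.
Dependency preservation: every FD's attributes lie within a single fragment, so each can be enforced locally — preserved.

lossy but dependency-preserving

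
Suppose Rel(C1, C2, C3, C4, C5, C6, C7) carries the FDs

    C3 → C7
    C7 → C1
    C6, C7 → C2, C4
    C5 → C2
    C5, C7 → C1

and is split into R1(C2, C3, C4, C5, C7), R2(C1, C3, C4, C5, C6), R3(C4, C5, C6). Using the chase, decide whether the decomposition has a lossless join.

Yes

Chase test. Columns are C1, C2, C3, C4, C5, C6, C7; row i has aⱼ where attribute j ∈ Ri, else bᵢⱼ.
Initial tableau (one row per fragment):
  row 1: b11 a2 a3 a4 a5 b16 a7
  row 2: a1 b22 a3 a4 a5 a6 b27
  row 3: b31 b32 b33 a4 a5 a6 b37
Rows 1 and 2 agree on C3; apply C3→C7 and equate their C7 entries.
Rows 1 and 2 agree on C7; apply C7→C1 and equate their C1 entries.
Rows 1 and 2 agree on C5; apply C5→C2 and equate their C2 entries.
Rows 1 and 3 agree on C5; apply C5→C2 and equate their C2 entries.
Row 2 is now all distinguished symbols — the join is lossless.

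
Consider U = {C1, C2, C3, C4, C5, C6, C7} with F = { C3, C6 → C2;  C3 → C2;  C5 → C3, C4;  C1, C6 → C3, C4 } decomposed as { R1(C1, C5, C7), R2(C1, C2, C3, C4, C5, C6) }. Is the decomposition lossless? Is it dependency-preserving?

lossy but dependency-preserving

Lossless test: (C1, C5)⁺ = {C1, C2, C3, C4, C5}, which is a superkey of neither fragment — lossy.
Dependency preservation: every FD's attributes lie within a single fragment, so each can be enforced locally — preserved.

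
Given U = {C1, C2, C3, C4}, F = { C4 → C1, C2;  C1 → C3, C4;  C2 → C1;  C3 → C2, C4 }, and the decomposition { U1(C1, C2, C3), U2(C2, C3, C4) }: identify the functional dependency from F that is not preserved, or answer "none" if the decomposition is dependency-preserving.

C4 → C1, C2: restricted closure across fragments reaches C1, C2.
C1 → C3, C4: restricted closure across fragments reaches C3, C4.
C2 → C1 lies within U1.
C3 → C2, C4 lies within U2.
Every dependency is enforceable on the fragments, so the decomposition is dependency-preserving.

none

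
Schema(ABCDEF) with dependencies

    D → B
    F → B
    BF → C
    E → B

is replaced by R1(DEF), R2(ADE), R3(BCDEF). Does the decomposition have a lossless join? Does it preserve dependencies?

lossy but dependency-preserving

Lossless test (chase): Rows 1 and 2 agree on D; apply D→B and equate their B entries. Rows 1 and 3 agree on D; apply D→B and equate their B entries. Rows 1 and 3 agree on BF; apply BF→C and equate their C entries. No row becomes fully distinguished — the join is lossy.
Dependency preservation: every FD's attributes lie within a single fragment, so each can be enforced locally — preserved.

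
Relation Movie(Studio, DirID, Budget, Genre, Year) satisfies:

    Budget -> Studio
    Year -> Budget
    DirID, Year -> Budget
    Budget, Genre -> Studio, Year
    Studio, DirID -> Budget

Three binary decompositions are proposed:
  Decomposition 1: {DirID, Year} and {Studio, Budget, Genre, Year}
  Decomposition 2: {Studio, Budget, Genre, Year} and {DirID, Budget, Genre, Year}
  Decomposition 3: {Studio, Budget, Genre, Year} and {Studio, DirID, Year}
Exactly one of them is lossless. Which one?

Decomposition 2

Decomposition 1: common = {Year}, closure = {Studio, Budget, Year} → lossy.
Decomposition 2: common = {Budget, Genre, Year}, closure = {Studio, Budget, Genre, Year} → lossless.
Decomposition 3: common = {Studio, Year}, closure = {Studio, Budget, Year} → lossy.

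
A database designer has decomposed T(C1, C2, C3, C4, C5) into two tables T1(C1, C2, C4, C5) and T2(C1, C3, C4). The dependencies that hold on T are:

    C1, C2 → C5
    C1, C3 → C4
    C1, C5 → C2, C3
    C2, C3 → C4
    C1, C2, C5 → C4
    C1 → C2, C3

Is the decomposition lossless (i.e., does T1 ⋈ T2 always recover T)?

Yes

Common attributes: T1 ∩ T2 = {C1, C4}.
Closure of {C1, C4}: C1 → C2, C3 applies, adding C2, C3; C1, C2 → C5 applies, adding C5. So (C1, C4)⁺ = {C1, C2, C3, C4, C5}.
This closure contains every attribute of T1, so T1 ∩ T2 → T1. The join is lossless.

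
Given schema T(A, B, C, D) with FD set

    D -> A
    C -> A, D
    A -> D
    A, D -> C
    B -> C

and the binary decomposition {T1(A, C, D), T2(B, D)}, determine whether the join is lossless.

Yes

Common attributes: T1 ∩ T2 = {D}.
Closure of {D}: D → A applies, adding A; A, D → C applies, adding C. So (D)⁺ = {A, C, D}.
This closure contains every attribute of T1, so T1 ∩ T2 → T1. The join is lossless.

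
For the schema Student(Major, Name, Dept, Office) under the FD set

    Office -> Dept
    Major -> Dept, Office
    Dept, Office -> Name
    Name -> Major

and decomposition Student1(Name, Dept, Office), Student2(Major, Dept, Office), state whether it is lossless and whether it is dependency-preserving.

Lossless test: (Dept, Office)⁺ = {Major, Name, Dept, Office}, which contains all of one fragment — lossless.
Dependency preservation: Name → Major is not contained in any single fragment, but the restricted closure of its left-hand side across the fragments still reaches the right-hand side; the remaining FDs each lie inside some fragment. All dependencies are preserved.

lossless and dependency-preserving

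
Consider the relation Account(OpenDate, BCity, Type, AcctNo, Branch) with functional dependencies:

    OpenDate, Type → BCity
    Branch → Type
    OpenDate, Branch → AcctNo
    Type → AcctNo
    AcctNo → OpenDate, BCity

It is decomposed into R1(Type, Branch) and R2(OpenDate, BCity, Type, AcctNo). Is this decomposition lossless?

Common attributes: R1 ∩ R2 = {Type}.
Closure of {Type}: Type → AcctNo applies, adding AcctNo; AcctNo → OpenDate, BCity applies, adding OpenDate, BCity. So (Type)⁺ = {OpenDate, BCity, Type, AcctNo}.
This closure contains every attribute of R2, so R1 ∩ R2 → R2. The join is lossless.

Yes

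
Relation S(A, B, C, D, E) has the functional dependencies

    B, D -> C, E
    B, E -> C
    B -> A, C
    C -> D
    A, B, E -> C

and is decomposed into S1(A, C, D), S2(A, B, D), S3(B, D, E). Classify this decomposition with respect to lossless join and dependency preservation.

Lossless test (chase): Rows 2 and 3 agree on B, D; apply B, D→C, E and equate their C, E entries. Rows 2 and 3 agree on B; apply B→A, C and equate their A, C entries. No row becomes fully distinguished — the join is lossy.
Dependency preservation: the restricted closure of {B, D} across the fragments never reaches {C, E}, so B, D → C, E cannot be enforced without a join — not preserved.

lossy and not dependency-preserving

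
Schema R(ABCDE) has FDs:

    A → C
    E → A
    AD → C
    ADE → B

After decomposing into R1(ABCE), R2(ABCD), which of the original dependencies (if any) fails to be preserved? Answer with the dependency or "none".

ADE → B

Check ADE → B: no single fragment contains all of {ABDE}, and the restricted closure of {ADE} across the fragments never reaches {B}.
A → C is preserved.
E → A is preserved.
AD → C is preserved.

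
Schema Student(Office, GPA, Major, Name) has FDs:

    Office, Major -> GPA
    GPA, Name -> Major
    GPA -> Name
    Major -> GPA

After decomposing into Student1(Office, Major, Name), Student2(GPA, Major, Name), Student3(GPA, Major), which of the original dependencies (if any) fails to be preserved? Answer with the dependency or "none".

none

Office, Major → GPA: restricted closure across fragments reaches GPA.
GPA, Name → Major lies within Student2.
GPA → Name lies within Student2.
Major → GPA lies within Student2.
Every dependency is enforceable on the fragments, so the decomposition is dependency-preserving.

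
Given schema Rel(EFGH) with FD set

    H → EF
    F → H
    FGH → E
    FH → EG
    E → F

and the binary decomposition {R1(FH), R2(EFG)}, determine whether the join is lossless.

Common attributes: R1 ∩ R2 = {F}.
Closure of {F}: F → H applies, adding H; FH → EG applies, adding EG. So (F)⁺ = {EFGH}.
This closure contains every attribute of R1, so R1 ∩ R2 → R1. The join is lossless.

Yes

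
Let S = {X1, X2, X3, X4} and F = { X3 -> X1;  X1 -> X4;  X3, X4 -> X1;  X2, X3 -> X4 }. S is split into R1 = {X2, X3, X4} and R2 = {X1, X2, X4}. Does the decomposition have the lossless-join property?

No

Common attributes: R1 ∩ R2 = {X2, X4}.
No dependency enlarges {X2, X4}, so (X2, X4)⁺ = {X2, X4}.
The closure contains neither all of R1 = {X2, X3, X4} nor all of R2 = {X1, X2, X4}, so the common attributes are not a superkey of either fragment. The join is lossy.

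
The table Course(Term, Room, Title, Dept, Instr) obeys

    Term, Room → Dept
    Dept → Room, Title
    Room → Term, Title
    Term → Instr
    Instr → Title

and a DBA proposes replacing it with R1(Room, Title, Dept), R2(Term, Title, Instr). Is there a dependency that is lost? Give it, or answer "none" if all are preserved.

Check Room → Term, Title: no single fragment contains all of {Term, Room, Title}, and the restricted closure of {Room} across the fragments never reaches {Term, Title}.
Term, Room → Dept is preserved.
Dept → Room, Title is preserved.
Term → Instr is preserved.
Instr → Title is preserved.

Room → Term, Title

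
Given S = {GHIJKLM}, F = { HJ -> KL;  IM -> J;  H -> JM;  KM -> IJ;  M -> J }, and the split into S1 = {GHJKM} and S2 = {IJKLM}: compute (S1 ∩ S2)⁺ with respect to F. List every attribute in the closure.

IJKM

S1 ∩ S2 = {JKM}.
KM → IJ applies, adding I
Closure: {IJKM}.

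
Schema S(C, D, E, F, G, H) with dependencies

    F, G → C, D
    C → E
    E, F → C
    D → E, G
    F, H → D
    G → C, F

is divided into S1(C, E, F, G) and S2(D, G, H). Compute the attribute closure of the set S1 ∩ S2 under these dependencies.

C, D, E, F, G

S1 ∩ S2 = {G}.
G → C, F applies, adding C, F
F, G → C, D applies, adding D
C → E applies, adding E
Closure: {C, D, E, F, G}.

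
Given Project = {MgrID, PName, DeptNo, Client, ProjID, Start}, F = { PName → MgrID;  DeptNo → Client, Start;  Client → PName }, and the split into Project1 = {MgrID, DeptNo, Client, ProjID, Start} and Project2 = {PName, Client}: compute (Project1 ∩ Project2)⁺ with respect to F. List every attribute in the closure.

MgrID, PName, Client

Project1 ∩ Project2 = {Client}.
Client → PName applies, adding PName
PName → MgrID applies, adding MgrID
Closure: {MgrID, PName, Client}.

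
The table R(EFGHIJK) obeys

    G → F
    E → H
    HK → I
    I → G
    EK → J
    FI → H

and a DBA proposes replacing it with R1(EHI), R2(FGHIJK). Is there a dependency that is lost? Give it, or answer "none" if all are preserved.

EK → J

Check EK → J: no single fragment contains all of {EJK}, and the restricted closure of {EK} across the fragments never reaches {J}.
G → F is preserved.
E → H is preserved.
HK → I is preserved.
I → G is preserved.
FI → H is preserved.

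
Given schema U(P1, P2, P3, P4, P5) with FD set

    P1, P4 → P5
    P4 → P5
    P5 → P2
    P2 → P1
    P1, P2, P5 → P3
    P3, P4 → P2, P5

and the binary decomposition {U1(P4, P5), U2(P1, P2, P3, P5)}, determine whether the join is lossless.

Common attributes: U1 ∩ U2 = {P5}.
Closure of {P5}: P5 → P2 applies, adding P2; P2 → P1 applies, adding P1; P1, P2, P5 → P3 applies, adding P3. So (P5)⁺ = {P1, P2, P3, P5}.
This closure contains every attribute of U2, so U1 ∩ U2 → U2. The join is lossless.

Yes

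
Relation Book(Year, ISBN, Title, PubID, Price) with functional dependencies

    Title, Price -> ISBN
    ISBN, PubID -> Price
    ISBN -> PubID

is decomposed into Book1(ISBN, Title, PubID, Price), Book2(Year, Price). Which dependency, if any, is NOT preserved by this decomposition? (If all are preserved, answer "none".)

Title, Price → ISBN lies within Book1.
ISBN, PubID → Price lies within Book1.
ISBN → PubID lies within Book1.
Every dependency is enforceable on the fragments, so the decomposition is dependency-preserving.

none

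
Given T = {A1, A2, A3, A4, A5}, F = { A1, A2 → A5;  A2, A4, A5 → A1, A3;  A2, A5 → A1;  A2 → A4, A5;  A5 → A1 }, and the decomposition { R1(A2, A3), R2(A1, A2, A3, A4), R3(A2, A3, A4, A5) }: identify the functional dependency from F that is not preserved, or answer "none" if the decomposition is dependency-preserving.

A5 → A1

Check A5 → A1: no single fragment contains all of {A1, A5}, and the restricted closure of {A5} across the fragments never reaches {A1}.
A1, A2 → A5 is preserved.
A2, A4, A5 → A1, A3 is preserved.
A2, A5 → A1 is preserved.
A2 → A4, A5 is preserved.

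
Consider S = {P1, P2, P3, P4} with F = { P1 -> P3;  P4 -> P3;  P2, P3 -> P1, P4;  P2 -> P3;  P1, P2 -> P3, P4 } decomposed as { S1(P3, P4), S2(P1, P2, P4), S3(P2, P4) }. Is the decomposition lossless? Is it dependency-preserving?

Lossless test (chase): Rows 1 and 2 agree on P4; apply P4→P3 and equate their P3 entries. Rows 1 and 3 agree on P4; apply P4→P3 and equate their P3 entries. Rows 2 and 3 agree on P2, P3; apply P2, P3→P1, P4 and equate their P1, P4 entries. Row 2 is now all distinguished symbols — the join is lossless.
Dependency preservation: the restricted closure of {P1} across the fragments never reaches {P3}, so P1 → P3 cannot be enforced without a join — not preserved.

lossless but not dependency-preserving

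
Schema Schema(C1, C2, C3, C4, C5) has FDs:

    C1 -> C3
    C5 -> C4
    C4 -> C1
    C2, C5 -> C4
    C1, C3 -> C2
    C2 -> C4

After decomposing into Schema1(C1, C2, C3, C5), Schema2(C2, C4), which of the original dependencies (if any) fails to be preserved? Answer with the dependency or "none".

none

C1 → C3 lies within Schema1.
C5 → C4: restricted closure across fragments reaches C4.
C4 → C1: restricted closure across fragments reaches C1.
C2, C5 → C4: restricted closure across fragments reaches C4.
C1, C3 → C2 lies within Schema1.
C2 → C4 lies within Schema2.
Every dependency is enforceable on the fragments, so the decomposition is dependency-preserving.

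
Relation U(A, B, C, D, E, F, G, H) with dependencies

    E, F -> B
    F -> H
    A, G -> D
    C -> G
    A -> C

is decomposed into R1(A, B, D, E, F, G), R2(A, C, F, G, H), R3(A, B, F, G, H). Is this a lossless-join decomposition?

Chase test. Columns are A, B, C, D, E, F, G, H; row i has aⱼ where attribute j ∈ Ri, else bᵢⱼ.
Initial tableau (one row per fragment):
  row 1: a1 a2 b13 a4 a5 a6 a7 b18
  row 2: a1 b22 a3 b24 b25 a6 a7 a8
  row 3: a1 a2 b33 b34 b35 a6 a7 a8
Rows 1 and 2 agree on F; apply F→H and equate their H entries.
Rows 1 and 2 agree on A, G; apply A, G→D and equate their D entries.
Rows 1 and 3 agree on A, G; apply A, G→D and equate their D entries.
Rows 1 and 2 agree on A; apply A→C and equate their C entries.
Rows 1 and 3 agree on A; apply A→C and equate their C entries.
Row 1 is now all distinguished symbols — the join is lossless.

Yes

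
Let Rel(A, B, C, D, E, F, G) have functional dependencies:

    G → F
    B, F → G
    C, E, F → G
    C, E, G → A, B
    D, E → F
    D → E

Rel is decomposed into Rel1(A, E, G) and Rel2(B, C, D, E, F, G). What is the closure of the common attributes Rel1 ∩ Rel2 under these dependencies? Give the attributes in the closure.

Rel1 ∩ Rel2 = {E, G}.
G → F applies, adding F
Closure: {E, F, G}.

E, F, G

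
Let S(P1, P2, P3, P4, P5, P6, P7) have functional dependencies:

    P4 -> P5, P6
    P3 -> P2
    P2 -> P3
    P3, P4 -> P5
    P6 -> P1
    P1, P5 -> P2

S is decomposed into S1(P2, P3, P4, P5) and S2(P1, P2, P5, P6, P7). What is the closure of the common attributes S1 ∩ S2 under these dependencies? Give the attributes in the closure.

P2, P3, P5

S1 ∩ S2 = {P2, P5}.
P2 → P3 applies, adding P3
Closure: {P2, P3, P5}.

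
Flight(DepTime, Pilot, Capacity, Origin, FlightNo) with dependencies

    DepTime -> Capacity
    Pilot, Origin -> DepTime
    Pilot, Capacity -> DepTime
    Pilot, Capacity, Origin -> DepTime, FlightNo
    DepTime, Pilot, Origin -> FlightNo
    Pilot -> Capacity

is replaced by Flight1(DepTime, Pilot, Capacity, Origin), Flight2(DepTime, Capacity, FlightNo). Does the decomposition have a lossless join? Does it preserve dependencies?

Lossless test: (DepTime, Capacity)⁺ = {DepTime, Capacity}, which is a superkey of neither fragment — lossy.
Dependency preservation: the restricted closure of {Pilot, Capacity, Origin} across the fragments never reaches {DepTime, FlightNo}, so Pilot, Capacity, Origin → DepTime, FlightNo cannot be enforced without a join — not preserved.

lossy and not dependency-preserving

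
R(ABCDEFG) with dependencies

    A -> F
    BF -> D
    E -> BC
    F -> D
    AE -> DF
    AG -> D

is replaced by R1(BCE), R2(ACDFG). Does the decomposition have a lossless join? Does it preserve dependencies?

Lossless test: (C)⁺ = {C}, which is a superkey of neither fragment — lossy.
Dependency preservation: BF → D; AE → DF are not contained in any single fragment, but the restricted closure of each left-hand side across the fragments still reaches the right-hand side; the remaining FDs each lie inside some fragment. All dependencies are preserved.

lossy but dependency-preserving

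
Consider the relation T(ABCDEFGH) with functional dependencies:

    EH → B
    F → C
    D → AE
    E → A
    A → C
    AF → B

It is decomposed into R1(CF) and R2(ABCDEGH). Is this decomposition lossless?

Common attributes: R1 ∩ R2 = {C}.
No dependency enlarges {C}, so (C)⁺ = {C}.
The closure contains neither all of R1 = {CF} nor all of R2 = {ABCDEGH}, so the common attributes are not a superkey of either fragment. The join is lossy.

No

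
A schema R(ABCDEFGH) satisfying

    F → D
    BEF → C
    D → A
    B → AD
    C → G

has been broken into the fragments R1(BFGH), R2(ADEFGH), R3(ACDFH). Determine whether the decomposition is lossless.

Chase test. Columns are ABCDEFGH; row i has aⱼ where attribute j ∈ Ri, else bᵢⱼ.
Initial tableau (one row per fragment):
  row 1: b11 a2 b13 b14 b15 a6 a7 a8
  row 2: a1 b22 b23 a4 a5 a6 a7 a8
  row 3: a1 b32 a3 a4 b35 a6 b37 a8
Rows 1 and 2 agree on F; apply F→D and equate their D entries.
Rows 1 and 2 agree on D; apply D→A and equate their A entries.
No row becomes fully distinguished — the join is lossy.

No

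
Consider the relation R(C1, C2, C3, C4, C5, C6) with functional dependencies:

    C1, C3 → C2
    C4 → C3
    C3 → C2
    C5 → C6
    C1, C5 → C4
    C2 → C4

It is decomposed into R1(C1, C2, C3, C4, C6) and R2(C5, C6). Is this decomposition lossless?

No

Common attributes: R1 ∩ R2 = {C6}.
No dependency enlarges {C6}, so (C6)⁺ = {C6}.
The closure contains neither all of R1 = {C1, C2, C3, C4, C6} nor all of R2 = {C5, C6}, so the common attributes are not a superkey of either fragment. The join is lossy.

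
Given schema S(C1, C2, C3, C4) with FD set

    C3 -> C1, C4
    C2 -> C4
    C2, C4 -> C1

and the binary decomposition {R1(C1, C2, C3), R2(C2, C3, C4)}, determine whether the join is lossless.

Yes

Common attributes: R1 ∩ R2 = {C2, C3}.
Closure of {C2, C3}: C3 → C1, C4 applies, adding C1, C4. So (C2, C3)⁺ = {C1, C2, C3, C4}.
This closure contains every attribute of R1, so R1 ∩ R2 → R1. The join is lossless.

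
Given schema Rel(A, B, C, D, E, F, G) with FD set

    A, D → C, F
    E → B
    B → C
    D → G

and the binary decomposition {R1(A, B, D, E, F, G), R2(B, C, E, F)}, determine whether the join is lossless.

Common attributes: R1 ∩ R2 = {B, E, F}.
Closure of {B, E, F}: B → C applies, adding C. So (B, E, F)⁺ = {B, C, E, F}.
This closure contains every attribute of R2, so R1 ∩ R2 → R2. The join is lossless.

Yes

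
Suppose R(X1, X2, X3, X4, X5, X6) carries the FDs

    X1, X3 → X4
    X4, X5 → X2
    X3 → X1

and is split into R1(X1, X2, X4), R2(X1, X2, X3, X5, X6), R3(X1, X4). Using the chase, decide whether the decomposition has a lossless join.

No

Chase test. Columns are X1, X2, X3, X4, X5, X6; row i has aⱼ where attribute j ∈ Ri, else bᵢⱼ.
Initial tableau (one row per fragment):
  row 1: a1 a2 b13 a4 b15 b16
  row 2: a1 a2 a3 b24 a5 a6
  row 3: a1 b32 b33 a4 b35 b36
No row becomes fully distinguished — the join is lossy.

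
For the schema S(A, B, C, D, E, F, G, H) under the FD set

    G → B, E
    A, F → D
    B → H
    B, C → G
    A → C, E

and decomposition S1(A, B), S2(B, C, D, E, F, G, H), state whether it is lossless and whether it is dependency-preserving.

Lossless test: (B)⁺ = {B, H}, which is a superkey of neither fragment — lossy.
Dependency preservation: the restricted closure of {A, F} across the fragments never reaches {D}, so A, F → D cannot be enforced without a join — not preserved.

lossy and not dependency-preserving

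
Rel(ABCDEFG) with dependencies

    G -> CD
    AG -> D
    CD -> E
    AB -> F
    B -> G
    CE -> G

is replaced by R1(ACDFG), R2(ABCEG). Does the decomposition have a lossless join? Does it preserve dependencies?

lossy and not dependency-preserving

Lossless test: (ACG)⁺ = {ACDEG}, which is a superkey of neither fragment — lossy.
Dependency preservation: the restricted closure of {AB} across the fragments never reaches {F}, so AB → F cannot be enforced without a join — not preserved.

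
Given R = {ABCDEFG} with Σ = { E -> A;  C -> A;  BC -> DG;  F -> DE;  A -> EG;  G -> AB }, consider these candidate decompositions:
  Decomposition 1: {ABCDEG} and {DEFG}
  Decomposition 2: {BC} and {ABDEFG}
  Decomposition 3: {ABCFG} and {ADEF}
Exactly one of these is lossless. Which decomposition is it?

Decomposition 1: common = {DEG}, closure = {ABDEG} → lossy.
Decomposition 2: common = {B}, closure = {B} → lossy.
Decomposition 3: common = {AF}, closure = {ABDEFG} → lossless.

Decomposition 3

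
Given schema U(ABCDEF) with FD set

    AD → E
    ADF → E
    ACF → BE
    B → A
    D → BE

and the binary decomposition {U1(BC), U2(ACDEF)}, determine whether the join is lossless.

Common attributes: U1 ∩ U2 = {C}.
No dependency enlarges {C}, so (C)⁺ = {C}.
The closure contains neither all of U1 = {BC} nor all of U2 = {ACDEF}, so the common attributes are not a superkey of either fragment. The join is lossy.

No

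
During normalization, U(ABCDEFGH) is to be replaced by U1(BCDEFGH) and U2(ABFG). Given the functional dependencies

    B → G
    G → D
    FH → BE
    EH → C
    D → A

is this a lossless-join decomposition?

Yes

Common attributes: U1 ∩ U2 = {BFG}.
Closure of {BFG}: G → D applies, adding D; D → A applies, adding A. So (BFG)⁺ = {ABDFG}.
This closure contains every attribute of U2, so U1 ∩ U2 → U2. The join is lossless.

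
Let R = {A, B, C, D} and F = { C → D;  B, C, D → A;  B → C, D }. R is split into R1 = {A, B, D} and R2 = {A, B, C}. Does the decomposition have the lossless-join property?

Common attributes: R1 ∩ R2 = {A, B}.
Closure of {A, B}: B → C, D applies, adding C, D. So (A, B)⁺ = {A, B, C, D}.
This closure contains every attribute of R1, so R1 ∩ R2 → R1. The join is lossless.

Yes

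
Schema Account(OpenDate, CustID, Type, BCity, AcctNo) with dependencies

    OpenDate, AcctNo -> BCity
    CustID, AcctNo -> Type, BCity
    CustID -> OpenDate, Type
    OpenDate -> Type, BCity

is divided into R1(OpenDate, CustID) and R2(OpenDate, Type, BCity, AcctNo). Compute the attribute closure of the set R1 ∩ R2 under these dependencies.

OpenDate, Type, BCity

R1 ∩ R2 = {OpenDate}.
OpenDate → Type, BCity applies, adding Type, BCity
Closure: {OpenDate, Type, BCity}.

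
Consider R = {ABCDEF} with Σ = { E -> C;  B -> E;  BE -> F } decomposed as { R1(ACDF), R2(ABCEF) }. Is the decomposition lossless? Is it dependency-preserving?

lossy but dependency-preserving

Lossless test: (ACF)⁺ = {ACF}, which is a superkey of neither fragment — lossy.
Dependency preservation: every FD's attributes lie within a single fragment, so each can be enforced locally — preserved.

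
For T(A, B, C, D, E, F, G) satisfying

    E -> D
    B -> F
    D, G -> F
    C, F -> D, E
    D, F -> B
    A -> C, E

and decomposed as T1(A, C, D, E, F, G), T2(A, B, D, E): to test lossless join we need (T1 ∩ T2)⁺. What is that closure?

A, C, D, E

T1 ∩ T2 = {A, D, E}.
A → C, E applies, adding C
Closure: {A, C, D, E}.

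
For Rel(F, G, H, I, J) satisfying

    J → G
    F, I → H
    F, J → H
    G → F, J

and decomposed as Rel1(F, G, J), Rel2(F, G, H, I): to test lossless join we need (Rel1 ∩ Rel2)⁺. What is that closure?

Rel1 ∩ Rel2 = {F, G}.
G → F, J applies, adding J
F, J → H applies, adding H
Closure: {F, G, H, J}.

F, G, H, J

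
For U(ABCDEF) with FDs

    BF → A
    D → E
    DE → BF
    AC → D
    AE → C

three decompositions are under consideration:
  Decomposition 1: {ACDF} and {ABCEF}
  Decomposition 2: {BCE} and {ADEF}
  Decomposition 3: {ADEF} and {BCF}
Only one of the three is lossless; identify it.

Decomposition 1

Decomposition 1: common = {ACF}, closure = {ABCDEF} → lossless.
Decomposition 2: common = {E}, closure = {E} → lossy.
Decomposition 3: common = {F}, closure = {F} → lossy.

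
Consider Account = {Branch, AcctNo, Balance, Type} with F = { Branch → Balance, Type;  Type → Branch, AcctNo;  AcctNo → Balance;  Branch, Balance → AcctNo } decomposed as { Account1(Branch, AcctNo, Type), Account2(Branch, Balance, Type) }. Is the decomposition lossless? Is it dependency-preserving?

lossless but not dependency-preserving

Lossless test: (Branch, Type)⁺ = {Branch, AcctNo, Balance, Type}, which contains all of one fragment — lossless.
Dependency preservation: the restricted closure of {AcctNo} across the fragments never reaches {Balance}, so AcctNo → Balance cannot be enforced without a join — not preserved.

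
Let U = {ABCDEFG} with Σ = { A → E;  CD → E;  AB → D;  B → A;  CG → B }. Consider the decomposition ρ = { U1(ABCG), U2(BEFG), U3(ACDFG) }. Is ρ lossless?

Chase test. Columns are ABCDEFG; row i has aⱼ where attribute j ∈ Ui, else bᵢⱼ.
Initial tableau (one row per fragment):
  row 1: a1 a2 a3 b14 b15 b16 a7
  row 2: b21 a2 b23 b24 a5 a6 a7
  row 3: a1 b32 a3 a4 b35 a6 a7
Rows 1 and 3 agree on A; apply A→E and equate their E entries.
Rows 1 and 2 agree on B; apply B→A and equate their A entries.
Rows 1 and 3 agree on CG; apply CG→B and equate their B entries.
Rows 1 and 2 agree on A; apply A→E and equate their E entries.
Rows 1 and 2 agree on AB; apply AB→D and equate their D entries.
Rows 1 and 3 agree on AB; apply AB→D and equate their D entries.
Row 3 is now all distinguished symbols — the join is lossless.

Yes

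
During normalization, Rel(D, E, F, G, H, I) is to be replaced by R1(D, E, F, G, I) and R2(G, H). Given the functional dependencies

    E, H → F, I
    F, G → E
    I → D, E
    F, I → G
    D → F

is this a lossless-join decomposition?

Common attributes: R1 ∩ R2 = {G}.
No dependency enlarges {G}, so (G)⁺ = {G}.
The closure contains neither all of R1 = {D, E, F, G, I} nor all of R2 = {G, H}, so the common attributes are not a superkey of either fragment. The join is lossy.

No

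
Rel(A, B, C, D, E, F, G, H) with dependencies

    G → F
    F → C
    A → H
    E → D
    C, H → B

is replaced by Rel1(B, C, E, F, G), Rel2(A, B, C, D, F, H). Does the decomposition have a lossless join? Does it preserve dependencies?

Lossless test: (B, C, F)⁺ = {B, C, F}, which is a superkey of neither fragment — lossy.
Dependency preservation: the restricted closure of {E} across the fragments never reaches {D}, so E → D cannot be enforced without a join — not preserved.

lossy and not dependency-preserving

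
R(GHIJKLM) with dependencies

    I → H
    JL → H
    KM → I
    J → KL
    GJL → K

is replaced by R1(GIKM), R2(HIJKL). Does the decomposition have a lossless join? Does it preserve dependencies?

lossy but dependency-preserving

Lossless test: (IK)⁺ = {HIK}, which is a superkey of neither fragment — lossy.
Dependency preservation: GJL → K is not contained in any single fragment, but the restricted closure of its left-hand side across the fragments still reaches the right-hand side; the remaining FDs each lie inside some fragment. All dependencies are preserved.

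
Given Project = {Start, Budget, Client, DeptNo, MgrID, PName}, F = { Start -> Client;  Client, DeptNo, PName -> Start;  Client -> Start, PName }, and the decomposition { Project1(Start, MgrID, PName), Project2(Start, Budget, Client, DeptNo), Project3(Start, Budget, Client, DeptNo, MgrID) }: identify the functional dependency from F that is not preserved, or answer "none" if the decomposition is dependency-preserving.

Start → Client lies within Project2.
Client, DeptNo, PName → Start: restricted closure across fragments reaches Start.
Client → Start, PName: restricted closure across fragments reaches Start, PName.
Every dependency is enforceable on the fragments, so the decomposition is dependency-preserving.

none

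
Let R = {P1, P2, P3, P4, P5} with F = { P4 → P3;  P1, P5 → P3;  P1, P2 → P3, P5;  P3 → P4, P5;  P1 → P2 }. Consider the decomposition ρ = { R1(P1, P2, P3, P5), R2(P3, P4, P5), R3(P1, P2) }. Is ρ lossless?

Yes

Chase test. Columns are P1, P2, P3, P4, P5; row i has aⱼ where attribute j ∈ Ri, else bᵢⱼ.
Initial tableau (one row per fragment):
  row 1: a1 a2 a3 b14 a5
  row 2: b21 b22 a3 a4 a5
  row 3: a1 a2 b33 b34 b35
Rows 1 and 3 agree on P1, P2; apply P1, P2→P3, P5 and equate their P3, P5 entries.
Rows 1 and 2 agree on P3; apply P3→P4, P5 and equate their P4, P5 entries.
Rows 1 and 3 agree on P3; apply P3→P4, P5 and equate their P4, P5 entries.
Row 1 is now all distinguished symbols — the join is lossless.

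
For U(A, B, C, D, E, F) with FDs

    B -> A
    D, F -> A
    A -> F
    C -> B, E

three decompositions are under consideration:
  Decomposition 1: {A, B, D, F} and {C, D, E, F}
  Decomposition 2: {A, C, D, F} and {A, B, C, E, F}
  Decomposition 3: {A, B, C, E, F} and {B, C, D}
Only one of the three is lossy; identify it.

Decomposition 1

Decomposition 1: common = {D, F}, closure = {A, D, F} → lossy.
Decomposition 2: common = {A, C, F}, closure = {A, B, C, E, F} → lossless.
Decomposition 3: common = {B, C}, closure = {A, B, C, E, F} → lossless.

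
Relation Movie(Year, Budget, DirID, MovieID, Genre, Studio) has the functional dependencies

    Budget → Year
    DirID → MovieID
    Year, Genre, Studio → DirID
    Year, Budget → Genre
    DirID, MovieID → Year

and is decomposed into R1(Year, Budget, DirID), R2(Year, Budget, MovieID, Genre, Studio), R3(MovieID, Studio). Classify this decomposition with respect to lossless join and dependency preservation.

Lossless test (chase): Rows 1 and 2 agree on Year, Budget; apply Year, Budget→Genre and equate their Genre entries. No row becomes fully distinguished — the join is lossy.
Dependency preservation: the restricted closure of {DirID} across the fragments never reaches {MovieID}, so DirID → MovieID cannot be enforced without a join — not preserved.

lossy and not dependency-preserving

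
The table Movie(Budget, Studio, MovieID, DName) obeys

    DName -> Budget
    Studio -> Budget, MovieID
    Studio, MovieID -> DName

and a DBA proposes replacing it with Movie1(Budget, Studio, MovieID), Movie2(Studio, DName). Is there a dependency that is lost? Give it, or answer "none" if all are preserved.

Check DName → Budget: no single fragment contains all of {Budget, DName}, and the restricted closure of {DName} across the fragments never reaches {Budget}.
Studio → Budget, MovieID is preserved.
Studio, MovieID → DName is preserved.

DName -> Budget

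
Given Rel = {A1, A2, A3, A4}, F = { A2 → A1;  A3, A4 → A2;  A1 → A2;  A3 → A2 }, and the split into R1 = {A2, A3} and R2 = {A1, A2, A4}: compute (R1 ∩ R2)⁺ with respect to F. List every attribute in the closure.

A1, A2

R1 ∩ R2 = {A2}.
A2 → A1 applies, adding A1
Closure: {A1, A2}.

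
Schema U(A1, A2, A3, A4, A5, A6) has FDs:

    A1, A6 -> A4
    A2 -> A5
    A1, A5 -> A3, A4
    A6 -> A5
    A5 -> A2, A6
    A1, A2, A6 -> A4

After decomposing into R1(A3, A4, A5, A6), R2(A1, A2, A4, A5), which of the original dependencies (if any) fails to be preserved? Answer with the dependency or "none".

Check A1, A5 → A3, A4: no single fragment contains all of {A1, A3, A4, A5}, and the restricted closure of {A1, A5} across the fragments never reaches {A3, A4}.
A1, A6 → A4 is preserved.
A2 → A5 is preserved.
A6 → A5 is preserved.
A5 → A2, A6 is preserved.
A1, A2, A6 → A4 is preserved.

A1, A5 -> A3, A4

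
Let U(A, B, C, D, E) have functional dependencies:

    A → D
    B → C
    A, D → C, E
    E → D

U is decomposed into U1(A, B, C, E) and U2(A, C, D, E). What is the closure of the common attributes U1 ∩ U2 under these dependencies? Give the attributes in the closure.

U1 ∩ U2 = {A, C, E}.
A → D applies, adding D
Closure: {A, C, D, E}.

A, C, D, E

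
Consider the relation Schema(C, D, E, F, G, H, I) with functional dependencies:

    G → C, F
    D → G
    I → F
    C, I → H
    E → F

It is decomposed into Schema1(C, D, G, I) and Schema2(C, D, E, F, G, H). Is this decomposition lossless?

Common attributes: Schema1 ∩ Schema2 = {C, D, G}.
Closure of {C, D, G}: G → C, F applies, adding F. So (C, D, G)⁺ = {C, D, F, G}.
The closure contains neither all of Schema1 = {C, D, G, I} nor all of Schema2 = {C, D, E, F, G, H}, so the common attributes are not a superkey of either fragment. The join is lossy.

No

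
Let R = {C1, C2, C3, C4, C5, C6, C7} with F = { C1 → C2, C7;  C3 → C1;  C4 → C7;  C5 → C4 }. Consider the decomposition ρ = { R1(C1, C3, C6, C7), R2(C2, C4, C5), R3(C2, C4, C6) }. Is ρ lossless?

No

Chase test. Columns are C1, C2, C3, C4, C5, C6, C7; row i has aⱼ where attribute j ∈ Ri, else bᵢⱼ.
Initial tableau (one row per fragment):
  row 1: a1 b12 a3 b14 b15 a6 a7
  row 2: b21 a2 b23 a4 a5 b26 b27
  row 3: b31 a2 b33 a4 b35 a6 b37
Rows 2 and 3 agree on C4; apply C4→C7 and equate their C7 entries.
No row becomes fully distinguished — the join is lossy.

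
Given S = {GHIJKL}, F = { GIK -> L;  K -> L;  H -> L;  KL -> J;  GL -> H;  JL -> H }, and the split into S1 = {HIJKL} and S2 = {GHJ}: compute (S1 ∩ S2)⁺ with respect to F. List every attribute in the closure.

HJL

S1 ∩ S2 = {HJ}.
H → L applies, adding L
Closure: {HJL}.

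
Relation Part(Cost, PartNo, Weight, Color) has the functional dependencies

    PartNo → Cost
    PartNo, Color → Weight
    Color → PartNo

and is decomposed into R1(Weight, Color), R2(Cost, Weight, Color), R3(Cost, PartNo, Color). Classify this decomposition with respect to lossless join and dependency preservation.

Lossless test (chase): Rows 1 and 2 agree on Color; apply Color→PartNo and equate their PartNo entries. Rows 1 and 3 agree on Color; apply Color→PartNo and equate their PartNo entries. Rows 1 and 2 agree on PartNo; apply PartNo→Cost and equate their Cost entries. Rows 1 and 3 agree on PartNo, Color; apply PartNo, Color→Weight and equate their Weight entries. Row 1 is now all distinguished symbols — the join is lossless.
Dependency preservation: PartNo, Color → Weight is not contained in any single fragment, but the restricted closure of its left-hand side across the fragments still reaches the right-hand side; the remaining FDs each lie inside some fragment. All dependencies are preserved.

lossless and dependency-preserving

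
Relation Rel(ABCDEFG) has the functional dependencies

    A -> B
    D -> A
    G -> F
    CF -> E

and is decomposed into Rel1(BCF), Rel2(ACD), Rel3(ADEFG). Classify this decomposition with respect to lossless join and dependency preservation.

Lossless test (chase): Rows 2 and 3 agree on A; apply A→B and equate their B entries. No row becomes fully distinguished — the join is lossy.
Dependency preservation: the restricted closure of {A} across the fragments never reaches {B}, so A → B cannot be enforced without a join — not preserved.

lossy and not dependency-preserving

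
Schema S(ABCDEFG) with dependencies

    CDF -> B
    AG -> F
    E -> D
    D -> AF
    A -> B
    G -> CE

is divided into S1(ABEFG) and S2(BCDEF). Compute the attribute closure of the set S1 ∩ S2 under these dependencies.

S1 ∩ S2 = {BEF}.
E → D applies, adding D
D → AF applies, adding A
Closure: {ABDEF}.

ABDEF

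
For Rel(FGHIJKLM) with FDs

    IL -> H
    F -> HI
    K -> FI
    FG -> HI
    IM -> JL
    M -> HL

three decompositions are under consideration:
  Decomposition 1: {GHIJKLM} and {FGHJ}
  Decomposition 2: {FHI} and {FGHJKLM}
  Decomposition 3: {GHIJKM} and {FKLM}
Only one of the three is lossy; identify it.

Decomposition 1

Decomposition 1: common = {GHJ}, closure = {GHJ} → lossy.
Decomposition 2: common = {FH}, closure = {FHI} → lossless.
Decomposition 3: common = {KM}, closure = {FHIJKLM} → lossless.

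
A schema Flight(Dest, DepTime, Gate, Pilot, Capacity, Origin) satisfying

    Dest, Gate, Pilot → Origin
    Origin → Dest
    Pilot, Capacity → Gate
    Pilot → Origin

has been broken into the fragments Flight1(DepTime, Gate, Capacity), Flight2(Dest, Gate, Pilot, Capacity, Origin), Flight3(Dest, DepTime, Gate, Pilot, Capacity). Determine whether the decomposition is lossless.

Chase test. Columns are Dest, DepTime, Gate, Pilot, Capacity, Origin; row i has aⱼ where attribute j ∈ Flighti, else bᵢⱼ.
Initial tableau (one row per fragment):
  row 1: b11 a2 a3 b14 a5 b16
  row 2: a1 b22 a3 a4 a5 a6
  row 3: a1 a2 a3 a4 a5 b36
Rows 2 and 3 agree on Dest, Gate, Pilot; apply Dest, Gate, Pilot→Origin and equate their Origin entries.
Row 3 is now all distinguished symbols — the join is lossless.

Yes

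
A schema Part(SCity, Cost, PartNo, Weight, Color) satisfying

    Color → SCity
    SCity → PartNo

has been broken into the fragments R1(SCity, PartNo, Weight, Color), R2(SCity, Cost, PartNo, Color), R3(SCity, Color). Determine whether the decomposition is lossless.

No

Chase test. Columns are SCity, Cost, PartNo, Weight, Color; row i has aⱼ where attribute j ∈ Ri, else bᵢⱼ.
Initial tableau (one row per fragment):
  row 1: a1 b12 a3 a4 a5
  row 2: a1 a2 a3 b24 a5
  row 3: a1 b32 b33 b34 a5
Rows 1 and 3 agree on SCity; apply SCity→PartNo and equate their PartNo entries.
No row becomes fully distinguished — the join is lossy.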